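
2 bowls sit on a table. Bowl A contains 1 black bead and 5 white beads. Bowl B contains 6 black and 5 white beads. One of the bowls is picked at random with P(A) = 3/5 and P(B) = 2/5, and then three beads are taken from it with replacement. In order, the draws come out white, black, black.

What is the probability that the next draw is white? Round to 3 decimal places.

For each hypothesis, P(data | H) works out to: P(data | bowl A) = (5/6)(1/6)(1/6) = 0.023148; P(data | bowl B) = (5/11)(6/11)(6/11) = 0.13524.
The prior-weighted likelihoods are 3/5 · 0.023148 = 0.013889, 2/5 · 0.13524 = 0.054095; with total 0.067984.
Dividing through by the total gives posterior P(bowl A | data) = 0.2043, P(bowl B | data) = 0.7957.
So P(white next | data) = Σ P(white next | H) P(H | data) = (5/6)(0.2043) + (5/11)(0.7957) = 0.53193.

0.532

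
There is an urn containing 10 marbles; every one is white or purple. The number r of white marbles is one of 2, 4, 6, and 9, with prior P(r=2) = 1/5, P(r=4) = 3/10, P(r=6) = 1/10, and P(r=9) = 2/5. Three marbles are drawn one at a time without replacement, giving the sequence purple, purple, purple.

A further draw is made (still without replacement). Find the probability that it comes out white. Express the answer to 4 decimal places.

0.3961

Under each hypothesis, the probability of the observed sequence is: P(data | r = 2) = (8/10)(7/9)(6/8) = 7/15; P(data | r = 4) = (6/10)(5/9)(4/8) = 1/6; P(data | r = 6) = (4/10)(3/9)(2/8) = 1/30; P(data | r = 9) = (1/10)(0/9) = 0.
Weighting by the prior gives 1/5 · 7/15 = 7/75, 3/10 · 1/6 = 1/20, 1/10 · 1/30 = 1/300, 2/5 · 0 = 0; these sum to 11/75.
Dividing through by the total gives posterior P(r = 2 | data) = 7/11, P(r = 4 | data) = 15/44, P(r = 6 | data) = 1/44, P(r = 9 | data) = 0.
Averaging over the posterior, P(white next | data) = (2/7)(7/11) + (4/7)(15/44) + (6/7)(1/44) = 61/154.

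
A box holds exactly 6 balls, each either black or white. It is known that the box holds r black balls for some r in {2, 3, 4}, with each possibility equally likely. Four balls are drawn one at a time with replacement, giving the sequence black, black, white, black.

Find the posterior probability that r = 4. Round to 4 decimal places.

0.5311

For each hypothesis, P(data | H) works out to: P(data | r = 2) = (2/6)(2/6)(4/6)(2/6) = 0.024691; P(data | r = 3) = (3/6)(3/6)(3/6)(3/6) = 0.0625; P(data | r = 4) = (4/6)(4/6)(2/6)(4/6) = 0.098765.
Multiplying each by its prior: 1/3 · 0.024691 = 0.0082305, 1/3 · 0.0625 = 0.020833, 1/3 · 0.098765 = 0.032922; these sum to 0.061986.
So P(r = 4 | data) = (0.032922) / (0.061986) = 0.53112.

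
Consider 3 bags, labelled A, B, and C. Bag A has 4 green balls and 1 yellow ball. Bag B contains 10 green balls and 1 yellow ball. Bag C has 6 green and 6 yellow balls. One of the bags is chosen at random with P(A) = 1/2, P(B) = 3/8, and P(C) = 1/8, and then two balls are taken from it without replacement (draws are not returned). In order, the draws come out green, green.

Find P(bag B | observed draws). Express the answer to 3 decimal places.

Compute the likelihood of the observed sequence for each case: P(data | bag A) = (4/5)(3/4) = 3/5; P(data | bag B) = (10/11)(9/10) = 9/11; P(data | bag C) = (6/12)(5/11) = 5/22.
Weighting by the prior gives 1/2 · 3/5 = 3/10, 3/8 · 9/11 = 27/88, 1/8 · 5/22 = 5/176; summing to 559/880.
Therefore the posterior P(bag B | data) = (27/88) / (559/880) = 270/559.

0.483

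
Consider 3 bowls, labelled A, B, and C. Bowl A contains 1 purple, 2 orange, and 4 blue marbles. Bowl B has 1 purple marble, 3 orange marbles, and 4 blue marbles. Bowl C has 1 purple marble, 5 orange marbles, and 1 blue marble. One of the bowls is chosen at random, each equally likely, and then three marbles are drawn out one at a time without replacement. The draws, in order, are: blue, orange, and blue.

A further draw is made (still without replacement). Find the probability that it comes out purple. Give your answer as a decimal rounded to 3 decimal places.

For each hypothesis, P(data | H) works out to: P(data | bowl A) = (4/7)(2/6)(3/5) = 4/35; P(data | bowl B) = (4/8)(3/7)(3/6) = 3/28; P(data | bowl C) = (1/7)(5/6)(0/5) = 0.
Weighting by the prior gives 1/3 · 4/35 = 4/105, 1/3 · 3/28 = 1/28, 1/3 · 0 = 0; with total 31/420.
Normalising, the posterior is P(bowl A | data) = 16/31, P(bowl B | data) = 15/31, P(bowl C | data) = 0.
The predictive probability is P(purple next | data) = (1/4)(16/31) + (1/5)(15/31) = 7/31.

0.226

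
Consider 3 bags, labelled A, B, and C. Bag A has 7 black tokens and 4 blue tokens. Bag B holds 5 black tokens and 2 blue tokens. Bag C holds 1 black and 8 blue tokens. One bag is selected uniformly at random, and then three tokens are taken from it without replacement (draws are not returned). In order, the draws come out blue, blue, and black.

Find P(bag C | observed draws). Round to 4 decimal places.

The likelihood of the observed sequence under each hypothesis: P(data | bag A) = (4/11)(3/10)(7/9) = 0.084848; P(data | bag B) = (2/7)(1/6)(5/5) = 0.047619; P(data | bag C) = (8/9)(7/8)(1/7) = 0.11111.
Multiplying each by its prior: 1/3 · 0.084848 = 0.028283, 1/3 · 0.047619 = 0.015873, 1/3 · 0.11111 = 0.037037; summing to 0.081193.
By Bayes' rule, P(bag C | data) = (0.037037) / (0.081193) = 0.45616.

0.4562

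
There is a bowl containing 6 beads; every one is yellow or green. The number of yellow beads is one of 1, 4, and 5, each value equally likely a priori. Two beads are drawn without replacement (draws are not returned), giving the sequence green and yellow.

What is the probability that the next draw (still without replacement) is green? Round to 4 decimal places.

Under each hypothesis, the probability of the observed sequence is: P(data | r = 1) = (5/6)(1/5) = 1/6; P(data | r = 4) = (2/6)(4/5) = 4/15; P(data | r = 5) = (1/6)(5/5) = 1/6.
Weighting by the prior gives 1/3 · 1/6 = 1/18, 1/3 · 4/15 = 4/45, 1/3 · 1/6 = 1/18; summing to 1/5.
Normalising, the posterior is P(r = 1 | data) = 5/18, P(r = 4 | data) = 4/9, P(r = 5 | data) = 5/18.
So P(green next | data) = Σ P(green next | H) P(H | data) = (1)(5/18) + (1/4)(4/9) + (0)(5/18) = 7/18.

0.3889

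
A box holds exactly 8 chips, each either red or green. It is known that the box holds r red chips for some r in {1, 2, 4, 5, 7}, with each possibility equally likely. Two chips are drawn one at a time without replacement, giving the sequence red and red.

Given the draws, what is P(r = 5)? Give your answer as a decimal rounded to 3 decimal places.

0.263

Compute the likelihood of the observed sequence for each case: P(data | r = 1) = (1/8)(0/7) = 0; P(data | r = 2) = (2/8)(1/7) = 1/28; P(data | r = 4) = (4/8)(3/7) = 3/14; P(data | r = 5) = (5/8)(4/7) = 5/14; P(data | r = 7) = (7/8)(6/7) = 3/4.
Multiplying each by its prior: 1/5 · 0 = 0, 1/5 · 1/28 = 1/140, 1/5 · 3/14 = 3/70, 1/5 · 5/14 = 1/14, 1/5 · 3/4 = 3/20; with total 19/70.
So P(r = 5 | data) = (1/14) / (19/70) = 5/19.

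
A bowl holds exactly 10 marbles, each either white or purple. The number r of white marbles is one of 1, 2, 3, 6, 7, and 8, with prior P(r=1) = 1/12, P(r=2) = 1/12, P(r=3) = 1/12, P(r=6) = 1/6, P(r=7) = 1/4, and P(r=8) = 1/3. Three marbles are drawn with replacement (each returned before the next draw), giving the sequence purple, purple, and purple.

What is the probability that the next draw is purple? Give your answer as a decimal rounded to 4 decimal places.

Under each hypothesis, the probability of the observed sequence is: P(data | r = 1) = (9/10)(9/10)(9/10) = 0.729; P(data | r = 2) = (8/10)(8/10)(8/10) = 0.512; P(data | r = 3) = (7/10)(7/10)(7/10) = 0.343; P(data | r = 6) = (4/10)(4/10)(4/10) = 0.064; P(data | r = 7) = (3/10)(3/10)(3/10) = 0.027; P(data | r = 8) = (2/10)(2/10)(2/10) = 0.008.
Weighting by the prior gives 1/12 · 0.729 = 0.06075, 1/12 · 0.512 = 0.042667, 1/12 · 0.343 = 0.028583, 1/6 · 0.064 = 0.010667, 1/4 · 0.027 = 0.00675, 1/3 · 0.008 = 0.0026667; summing to 0.15208.
The posterior is then P(r = 1 | data) = 0.39945, P(r = 2 | data) = 0.28055, P(r = 3 | data) = 0.18795, P(r = 6 | data) = 0.070137, P(r = 7 | data) = 0.044384, P(r = 8 | data) = 0.017534.
So P(purple next | data) = Σ P(purple next | H) P(H | data) = (9/10)(0.39945) + (4/5)(0.28055) + (7/10)(0.18795) + (2/5)(0.070137) + (3/10)(0.044384) + (1/5)(0.017534) = 0.76038.

0.7604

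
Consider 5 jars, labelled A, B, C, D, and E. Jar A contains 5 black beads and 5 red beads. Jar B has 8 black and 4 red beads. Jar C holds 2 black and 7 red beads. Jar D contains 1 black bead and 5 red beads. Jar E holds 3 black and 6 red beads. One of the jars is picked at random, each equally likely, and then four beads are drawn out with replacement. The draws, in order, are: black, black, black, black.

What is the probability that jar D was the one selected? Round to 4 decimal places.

Compute the likelihood of the observed sequence for each case: P(data | jar A) = (5/10)(5/10)(5/10)(5/10) = 0.0625; P(data | jar B) = (8/12)(8/12)(8/12)(8/12) = 0.19753; P(data | jar C) = (2/9)(2/9)(2/9)(2/9) = 0.0024387; P(data | jar D) = (1/6)(1/6)(1/6)(1/6) = 0.0007716; P(data | jar E) = (3/9)(3/9)(3/9)(3/9) = 0.012346.
The prior-weighted likelihoods are 1/5 · 0.0625 = 0.0125, 1/5 · 0.19753 = 0.039506, 1/5 · 0.0024387 = 0.00048773, 1/5 · 0.0007716 = 0.00015432, 1/5 · 0.012346 = 0.0024691; with total 0.055117.
By Bayes' rule, P(jar D | data) = (0.00015432) / (0.055117) = 0.0027999.

0.0028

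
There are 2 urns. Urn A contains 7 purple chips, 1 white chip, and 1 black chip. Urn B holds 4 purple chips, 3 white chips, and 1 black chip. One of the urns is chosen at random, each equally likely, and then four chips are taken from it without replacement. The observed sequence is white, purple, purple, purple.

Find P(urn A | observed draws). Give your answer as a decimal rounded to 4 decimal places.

The likelihood of the observed sequence under each hypothesis: P(data | urn A) = (1/9)(7/8)(6/7)(5/6) = 0.069444; P(data | urn B) = (3/8)(4/7)(3/6)(2/5) = 0.042857.
Multiplying each by its prior: 1/2 · 0.069444 = 0.034722, 1/2 · 0.042857 = 0.021429; summing to 0.056151.
Hence P(urn A | data) = (0.034722) / (0.056151) = 0.61837.

0.6184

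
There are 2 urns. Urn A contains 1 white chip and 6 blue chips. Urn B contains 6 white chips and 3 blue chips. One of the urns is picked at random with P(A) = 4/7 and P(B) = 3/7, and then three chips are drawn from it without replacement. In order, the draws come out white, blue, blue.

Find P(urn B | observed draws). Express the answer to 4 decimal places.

Compute the likelihood of the observed sequence for each case: P(data | urn A) = (1/7)(6/6)(5/5) = 1/7; P(data | urn B) = (6/9)(3/8)(2/7) = 1/14.
Weighting by the prior gives 4/7 · 1/7 = 4/49, 3/7 · 1/14 = 3/98; with total 11/98.
By Bayes' rule, P(urn B | data) = (3/98) / (11/98) = 3/11.

0.2727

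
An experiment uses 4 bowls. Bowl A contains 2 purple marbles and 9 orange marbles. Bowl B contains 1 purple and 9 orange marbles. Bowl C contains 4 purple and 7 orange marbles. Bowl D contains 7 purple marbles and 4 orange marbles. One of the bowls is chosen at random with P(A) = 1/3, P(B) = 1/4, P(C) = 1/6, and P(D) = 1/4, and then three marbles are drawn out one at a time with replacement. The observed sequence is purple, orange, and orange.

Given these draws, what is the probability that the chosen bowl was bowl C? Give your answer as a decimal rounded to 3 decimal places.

For each hypothesis, P(data | H) works out to: P(data | bowl A) = (2/11)(9/11)(9/11) = 0.12171; P(data | bowl B) = (1/10)(9/10)(9/10) = 0.081; P(data | bowl C) = (4/11)(7/11)(7/11) = 0.14726; P(data | bowl D) = (7/11)(4/11)(4/11) = 0.084147.
Weighting by the prior gives 1/3 · 0.12171 = 0.040571, 1/4 · 0.081 = 0.02025, 1/6 · 0.14726 = 0.024543, 1/4 · 0.084147 = 0.021037; these sum to 0.1064.
By Bayes' rule, P(bowl C | data) = (0.024543) / (0.1064) = 0.23067.

0.231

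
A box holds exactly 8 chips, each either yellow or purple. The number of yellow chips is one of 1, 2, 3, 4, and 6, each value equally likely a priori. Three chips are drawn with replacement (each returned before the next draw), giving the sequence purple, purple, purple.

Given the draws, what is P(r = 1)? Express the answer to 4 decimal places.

Compute the likelihood of the observed sequence for each case: P(data | r = 1) = (7/8)(7/8)(7/8) = 0.66992; P(data | r = 2) = (6/8)(6/8)(6/8) = 0.42188; P(data | r = 3) = (5/8)(5/8)(5/8) = 0.24414; P(data | r = 4) = (4/8)(4/8)(4/8) = 0.125; P(data | r = 6) = (2/8)(2/8)(2/8) = 0.015625.
Weighting by the prior gives 1/5 · 0.66992 = 0.13398, 1/5 · 0.42188 = 0.084375, 1/5 · 0.24414 = 0.048828, 1/5 · 0.125 = 0.025, 1/5 · 0.015625 = 0.003125; these sum to 0.29531.
By Bayes' rule, P(r = 1 | data) = (0.13398) / (0.29531) = 0.4537.

0.4537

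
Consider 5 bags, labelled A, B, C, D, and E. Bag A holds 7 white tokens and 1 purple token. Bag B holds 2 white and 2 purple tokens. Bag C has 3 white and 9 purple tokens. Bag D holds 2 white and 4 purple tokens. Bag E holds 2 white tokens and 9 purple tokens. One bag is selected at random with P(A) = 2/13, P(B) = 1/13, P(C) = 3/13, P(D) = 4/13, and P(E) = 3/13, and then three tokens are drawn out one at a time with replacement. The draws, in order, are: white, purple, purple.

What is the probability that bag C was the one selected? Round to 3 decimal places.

0.275

Under each hypothesis, the probability of the observed sequence is: P(data | bag A) = (7/8)(1/8)(1/8) = 0.013672; P(data | bag B) = (2/4)(2/4)(2/4) = 0.125; P(data | bag C) = (3/12)(9/12)(9/12) = 0.14062; P(data | bag D) = (2/6)(4/6)(4/6) = 0.14815; P(data | bag E) = (2/11)(9/11)(9/11) = 0.12171.
Weighting by the prior gives 2/13 · 0.013672 = 0.0021034, 1/13 · 0.125 = 0.0096154, 3/13 · 0.14062 = 0.032452, 4/13 · 0.14815 = 0.045584, 3/13 · 0.12171 = 0.028088; with total 0.11784.
By Bayes' rule, P(bag C | data) = (0.032452) / (0.11784) = 0.27538.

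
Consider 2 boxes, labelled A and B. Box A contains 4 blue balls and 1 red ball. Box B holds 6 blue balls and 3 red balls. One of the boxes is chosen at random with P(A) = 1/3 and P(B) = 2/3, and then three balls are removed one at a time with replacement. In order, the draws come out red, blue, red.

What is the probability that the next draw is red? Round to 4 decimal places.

0.3096

The likelihood of the observed sequence under each hypothesis: P(data | box A) = (1/5)(4/5)(1/5) = 0.032; P(data | box B) = (3/9)(6/9)(3/9) = 0.074074.
Multiplying each by its prior: 1/3 · 0.032 = 0.010667, 2/3 · 0.074074 = 0.049383; with total 0.060049.
Normalising, the posterior is P(box A | data) = 0.17763, P(box B | data) = 0.82237.
So P(red next | data) = Σ P(red next | H) P(H | data) = (1/5)(0.17763) + (1/3)(0.82237) = 0.30965.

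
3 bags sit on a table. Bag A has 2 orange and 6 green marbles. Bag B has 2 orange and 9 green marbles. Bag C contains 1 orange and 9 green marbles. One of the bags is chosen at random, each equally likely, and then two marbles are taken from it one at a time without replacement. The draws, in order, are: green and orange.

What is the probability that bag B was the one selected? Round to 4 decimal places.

The likelihood of the observed sequence under each hypothesis: P(data | bag A) = (6/8)(2/7) = 0.21429; P(data | bag B) = (9/11)(2/10) = 0.16364; P(data | bag C) = (9/10)(1/9) = 0.1.
Multiplying each by its prior: 1/3 · 0.21429 = 0.071429, 1/3 · 0.16364 = 0.054545, 1/3 · 0.1 = 0.033333; summing to 0.15931.
Hence P(bag B | data) = (0.054545) / (0.15931) = 0.34239.

0.3424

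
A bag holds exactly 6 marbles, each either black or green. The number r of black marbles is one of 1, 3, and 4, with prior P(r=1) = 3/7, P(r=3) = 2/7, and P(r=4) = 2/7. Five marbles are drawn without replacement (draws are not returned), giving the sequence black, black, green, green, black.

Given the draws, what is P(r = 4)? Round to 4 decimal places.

0.5714

Compute the likelihood of the observed sequence for each case: P(data | r = 1) = (1/6)(0/5) = 0; P(data | r = 3) = (3/6)(2/5)(3/4)(2/3)(1/2) = 1/20; P(data | r = 4) = (4/6)(3/5)(2/4)(1/3)(2/2) = 1/15.
Weighting by the prior gives 3/7 · 0 = 0, 2/7 · 1/20 = 1/70, 2/7 · 1/15 = 2/105; with total 1/30.
By Bayes' rule, P(r = 4 | data) = (2/105) / (1/30) = 4/7.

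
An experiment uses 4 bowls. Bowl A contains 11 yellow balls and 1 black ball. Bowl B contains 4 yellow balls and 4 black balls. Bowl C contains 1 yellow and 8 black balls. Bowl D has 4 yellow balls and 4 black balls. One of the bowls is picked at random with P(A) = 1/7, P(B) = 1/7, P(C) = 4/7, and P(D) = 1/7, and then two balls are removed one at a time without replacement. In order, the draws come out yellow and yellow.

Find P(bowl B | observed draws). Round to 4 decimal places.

Compute the likelihood of the observed sequence for each case: P(data | bowl A) = (11/12)(10/11) = 5/6; P(data | bowl B) = (4/8)(3/7) = 3/14; P(data | bowl C) = (1/9)(0/8) = 0; P(data | bowl D) = (4/8)(3/7) = 3/14.
Multiplying each by its prior: 1/7 · 5/6 = 5/42, 1/7 · 3/14 = 3/98, 4/7 · 0 = 0, 1/7 · 3/14 = 3/98; with total 53/294.
Hence P(bowl B | data) = (3/98) / (53/294) = 9/53.

0.1698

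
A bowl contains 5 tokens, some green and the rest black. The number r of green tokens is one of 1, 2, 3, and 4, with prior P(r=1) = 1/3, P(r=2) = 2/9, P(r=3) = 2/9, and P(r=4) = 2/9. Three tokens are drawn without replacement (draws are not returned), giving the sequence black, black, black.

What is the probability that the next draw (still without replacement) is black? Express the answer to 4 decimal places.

Under each hypothesis, the probability of the observed sequence is: P(data | r = 1) = (4/5)(3/4)(2/3) = 2/5; P(data | r = 2) = (3/5)(2/4)(1/3) = 1/10; P(data | r = 3) = (2/5)(1/4)(0/3) = 0; P(data | r = 4) = (1/5)(0/4) = 0.
Multiplying each by its prior: 1/3 · 2/5 = 2/15, 2/9 · 1/10 = 1/45, 2/9 · 0 = 0, 2/9 · 0 = 0; with total 7/45.
Dividing through by the total gives posterior P(r = 1 | data) = 6/7, P(r = 2 | data) = 1/7, P(r = 3 | data) = 0, P(r = 4 | data) = 0.
Averaging over the posterior, P(black next | data) = (1/2)(6/7) + (0)(1/7) = 3/7.

0.4286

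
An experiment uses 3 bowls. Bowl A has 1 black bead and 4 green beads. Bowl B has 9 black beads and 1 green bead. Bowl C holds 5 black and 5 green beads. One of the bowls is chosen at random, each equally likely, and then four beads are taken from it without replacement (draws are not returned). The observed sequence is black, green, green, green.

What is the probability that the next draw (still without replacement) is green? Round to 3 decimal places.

For each hypothesis, P(data | H) works out to: P(data | bowl A) = (1/5)(4/4)(3/3)(2/2) = 0.2; P(data | bowl B) = (9/10)(1/9)(0/8) = 0; P(data | bowl C) = (5/10)(5/9)(4/8)(3/7) = 0.059524.
The prior-weighted likelihoods are 1/3 · 0.2 = 0.066667, 1/3 · 0 = 0, 1/3 · 0.059524 = 0.019841; summing to 0.086508.
Dividing through by the total gives posterior P(bowl A | data) = 0.77064, P(bowl B | data) = 0, P(bowl C | data) = 0.22936.
The predictive probability is P(green next | data) = (1)(0.77064) + (1/3)(0.22936) = 0.84709.

0.847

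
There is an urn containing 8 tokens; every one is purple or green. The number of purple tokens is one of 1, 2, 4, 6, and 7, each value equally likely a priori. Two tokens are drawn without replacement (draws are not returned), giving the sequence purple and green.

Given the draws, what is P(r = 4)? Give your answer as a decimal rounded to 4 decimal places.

The likelihood of the observed sequence under each hypothesis: P(data | r = 1) = (1/8)(7/7) = 1/8; P(data | r = 2) = (2/8)(6/7) = 3/14; P(data | r = 4) = (4/8)(4/7) = 2/7; P(data | r = 6) = (6/8)(2/7) = 3/14; P(data | r = 7) = (7/8)(1/7) = 1/8.
Weighting by the prior gives 1/5 · 1/8 = 1/40, 1/5 · 3/14 = 3/70, 1/5 · 2/7 = 2/35, 1/5 · 3/14 = 3/70, 1/5 · 1/8 = 1/40; with total 27/140.
So P(r = 4 | data) = (2/35) / (27/140) = 8/27.

0.2963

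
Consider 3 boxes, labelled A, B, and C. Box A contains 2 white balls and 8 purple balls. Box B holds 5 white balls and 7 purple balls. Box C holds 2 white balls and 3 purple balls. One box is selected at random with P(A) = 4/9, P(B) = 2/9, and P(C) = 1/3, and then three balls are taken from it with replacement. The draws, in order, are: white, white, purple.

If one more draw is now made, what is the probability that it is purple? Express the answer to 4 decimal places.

0.6359

Under each hypothesis, the probability of the observed sequence is: P(data | box A) = (2/10)(2/10)(8/10) = 0.032; P(data | box B) = (5/12)(5/12)(7/12) = 0.10127; P(data | box C) = (2/5)(2/5)(3/5) = 0.096.
Weighting by the prior gives 4/9 · 0.032 = 0.014222, 2/9 · 0.10127 = 0.022505, 1/3 · 0.096 = 0.032; these sum to 0.068727.
Normalising, the posterior is P(box A | data) = 0.20694, P(box B | data) = 0.32746, P(box C | data) = 0.46561.
The predictive probability is P(purple next | data) = (4/5)(0.20694) + (7/12)(0.32746) + (3/5)(0.46561) = 0.63593.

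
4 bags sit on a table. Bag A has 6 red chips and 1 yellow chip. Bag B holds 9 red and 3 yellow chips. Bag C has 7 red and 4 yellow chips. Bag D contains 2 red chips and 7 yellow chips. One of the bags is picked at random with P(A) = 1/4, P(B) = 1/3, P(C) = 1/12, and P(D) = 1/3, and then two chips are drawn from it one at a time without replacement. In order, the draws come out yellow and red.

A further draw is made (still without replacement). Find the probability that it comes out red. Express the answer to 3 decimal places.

For each hypothesis, P(data | H) works out to: P(data | bag A) = (1/7)(6/6) = 0.14286; P(data | bag B) = (3/12)(9/11) = 0.20455; P(data | bag C) = (4/11)(7/10) = 0.25455; P(data | bag D) = (7/9)(2/8) = 0.19444.
The prior-weighted likelihoods are 1/4 · 0.14286 = 0.035714, 1/3 · 0.20455 = 0.068182, 1/12 · 0.25455 = 0.021212, 1/3 · 0.19444 = 0.064815; with total 0.18992.
Dividing through by the total gives posterior P(bag A | data) = 0.18805, P(bag B | data) = 0.359, P(bag C | data) = 0.11169, P(bag D | data) = 0.34127.
The predictive probability is P(red next | data) = (1)(0.18805) + (4/5)(0.359) + (2/3)(0.11169) + (1/7)(0.34127) = 0.59846.

0.598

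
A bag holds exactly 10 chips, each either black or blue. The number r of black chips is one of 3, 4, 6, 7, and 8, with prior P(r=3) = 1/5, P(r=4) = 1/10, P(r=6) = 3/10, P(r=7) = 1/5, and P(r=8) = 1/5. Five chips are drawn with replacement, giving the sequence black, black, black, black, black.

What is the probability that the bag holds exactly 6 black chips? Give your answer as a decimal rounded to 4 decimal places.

0.1881

Under each hypothesis, the probability of the observed sequence is: P(data | r = 3) = (3/10)(3/10)(3/10)(3/10)(3/10) = 0.00243; P(data | r = 4) = (4/10)(4/10)(4/10)(4/10)(4/10) = 0.01024; P(data | r = 6) = (6/10)(6/10)(6/10)(6/10)(6/10) = 0.07776; P(data | r = 7) = (7/10)(7/10)(7/10)(7/10)(7/10) = 0.16807; P(data | r = 8) = (8/10)(8/10)(8/10)(8/10)(8/10) = 0.32768.
The prior-weighted likelihoods are 1/5 · 0.00243 = 0.000486, 1/10 · 0.01024 = 0.001024, 3/10 · 0.07776 = 0.023328, 1/5 · 0.16807 = 0.033614, 1/5 · 0.32768 = 0.065536; with total 0.12399.
Therefore the posterior P(r = 6 | data) = (0.023328) / (0.12399) = 0.18815.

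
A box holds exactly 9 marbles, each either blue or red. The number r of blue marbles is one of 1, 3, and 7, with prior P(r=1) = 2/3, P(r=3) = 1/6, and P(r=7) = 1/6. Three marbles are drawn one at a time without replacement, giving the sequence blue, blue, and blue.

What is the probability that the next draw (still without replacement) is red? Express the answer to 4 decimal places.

0.3519

Under each hypothesis, the probability of the observed sequence is: P(data | r = 1) = (1/9)(0/8) = 0; P(data | r = 3) = (3/9)(2/8)(1/7) = 1/84; P(data | r = 7) = (7/9)(6/8)(5/7) = 5/12.
Weighting by the prior gives 2/3 · 0 = 0, 1/6 · 1/84 = 1/504, 1/6 · 5/12 = 5/72; summing to 1/14.
Normalising, the posterior is P(r = 1 | data) = 0, P(r = 3 | data) = 1/36, P(r = 7 | data) = 35/36.
Averaging over the posterior, P(red next | data) = (1)(1/36) + (1/3)(35/36) = 19/54.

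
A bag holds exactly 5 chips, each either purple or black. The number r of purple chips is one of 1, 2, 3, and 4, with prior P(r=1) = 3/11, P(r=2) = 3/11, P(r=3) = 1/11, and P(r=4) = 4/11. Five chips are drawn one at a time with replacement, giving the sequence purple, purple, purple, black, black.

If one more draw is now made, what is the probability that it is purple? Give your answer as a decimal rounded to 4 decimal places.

0.5822

Compute the likelihood of the observed sequence for each case: P(data | r = 1) = (1/5)(1/5)(1/5)(4/5)(4/5) = 0.00512; P(data | r = 2) = (2/5)(2/5)(2/5)(3/5)(3/5) = 0.02304; P(data | r = 3) = (3/5)(3/5)(3/5)(2/5)(2/5) = 0.03456; P(data | r = 4) = (4/5)(4/5)(4/5)(1/5)(1/5) = 0.02048.
Weighting by the prior gives 3/11 · 0.00512 = 0.0013964, 3/11 · 0.02304 = 0.0062836, 1/11 · 0.03456 = 0.0031418, 4/11 · 0.02048 = 0.0074473; these sum to 0.018269.
Dividing through by the total gives posterior P(r = 1 | data) = 0.076433, P(r = 2 | data) = 0.34395, P(r = 3 | data) = 0.17197, P(r = 4 | data) = 0.40764.
So P(purple next | data) = Σ P(purple next | H) P(H | data) = (1/5)(0.076433) + (2/5)(0.34395) + (3/5)(0.17197) + (4/5)(0.40764) = 0.58217.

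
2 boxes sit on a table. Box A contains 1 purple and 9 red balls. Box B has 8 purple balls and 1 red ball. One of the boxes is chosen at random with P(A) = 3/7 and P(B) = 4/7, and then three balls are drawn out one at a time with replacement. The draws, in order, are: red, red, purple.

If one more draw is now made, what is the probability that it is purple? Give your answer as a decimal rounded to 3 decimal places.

For each hypothesis, P(data | H) works out to: P(data | box A) = (9/10)(9/10)(1/10) = 0.081; P(data | box B) = (1/9)(1/9)(8/9) = 0.010974.
Weighting by the prior gives 3/7 · 0.081 = 0.034714, 4/7 · 0.010974 = 0.0062708; these sum to 0.040985.
Dividing through by the total gives posterior P(box A | data) = 0.847, P(box B | data) = 0.153.
So P(purple next | data) = Σ P(purple next | H) P(H | data) = (1/10)(0.847) + (8/9)(0.153) = 0.2207.

0.221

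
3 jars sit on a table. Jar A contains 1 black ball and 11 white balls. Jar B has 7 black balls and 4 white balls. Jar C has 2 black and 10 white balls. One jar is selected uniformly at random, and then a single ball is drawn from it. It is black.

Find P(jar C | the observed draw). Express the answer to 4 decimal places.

Under each hypothesis, the probability of this draw is: P(data | jar A) = (1/12) = 1/12; P(data | jar B) = (7/11) = 7/11; P(data | jar C) = (2/12) = 1/6.
Weighting by the prior gives 1/3 · 1/12 = 1/36, 1/3 · 7/11 = 7/33, 1/3 · 1/6 = 1/18; these sum to 13/44.
Hence P(jar C | data) = (1/18) / (13/44) = 22/117.

0.1880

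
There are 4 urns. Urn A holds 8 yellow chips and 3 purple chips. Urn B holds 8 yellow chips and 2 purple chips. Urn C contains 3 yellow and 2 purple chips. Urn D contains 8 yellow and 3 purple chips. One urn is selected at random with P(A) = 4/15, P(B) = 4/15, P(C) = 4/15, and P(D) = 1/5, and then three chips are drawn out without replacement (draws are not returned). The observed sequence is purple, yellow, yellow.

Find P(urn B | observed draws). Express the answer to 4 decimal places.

Compute the likelihood of the observed sequence for each case: P(data | urn A) = (3/11)(8/10)(7/9) = 0.1697; P(data | urn B) = (2/10)(8/9)(7/8) = 0.15556; P(data | urn C) = (2/5)(3/4)(2/3) = 0.2; P(data | urn D) = (3/11)(8/10)(7/9) = 0.1697.
Multiplying each by its prior: 4/15 · 0.1697 = 0.045253, 4/15 · 0.15556 = 0.041481, 4/15 · 0.2 = 0.053333, 1/5 · 0.1697 = 0.033939; these sum to 0.17401.
Therefore the posterior P(urn B | data) = (0.041481) / (0.17401) = 0.23839.

0.2384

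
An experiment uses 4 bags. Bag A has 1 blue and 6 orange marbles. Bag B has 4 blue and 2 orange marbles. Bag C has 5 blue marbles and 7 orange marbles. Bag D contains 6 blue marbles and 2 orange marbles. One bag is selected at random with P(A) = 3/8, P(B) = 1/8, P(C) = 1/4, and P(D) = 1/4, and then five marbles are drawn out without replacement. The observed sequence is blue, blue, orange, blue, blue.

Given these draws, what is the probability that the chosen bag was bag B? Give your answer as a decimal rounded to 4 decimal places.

0.2232

Compute the likelihood of the observed sequence for each case: P(data | bag A) = (1/7)(0/6) = 0; P(data | bag B) = (4/6)(3/5)(2/4)(2/3)(1/2) = 0.066667; P(data | bag C) = (5/12)(4/11)(7/10)(3/9)(2/8) = 0.0088384; P(data | bag D) = (6/8)(5/7)(2/6)(4/5)(3/4) = 0.10714.
The prior-weighted likelihoods are 3/8 · 0 = 0, 1/8 · 0.066667 = 0.0083333, 1/4 · 0.0088384 = 0.0022096, 1/4 · 0.10714 = 0.026786; summing to 0.037329.
Therefore the posterior P(bag B | data) = (0.0083333) / (0.037329) = 0.22324.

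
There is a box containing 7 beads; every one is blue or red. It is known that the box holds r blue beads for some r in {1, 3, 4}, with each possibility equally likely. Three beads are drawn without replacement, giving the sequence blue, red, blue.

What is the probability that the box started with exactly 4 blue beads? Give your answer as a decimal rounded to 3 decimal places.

Under each hypothesis, the probability of the observed sequence is: P(data | r = 1) = (1/7)(6/6)(0/5) = 0; P(data | r = 3) = (3/7)(4/6)(2/5) = 4/35; P(data | r = 4) = (4/7)(3/6)(3/5) = 6/35.
The prior-weighted likelihoods are 1/3 · 0 = 0, 1/3 · 4/35 = 4/105, 1/3 · 6/35 = 2/35; summing to 2/21.
So P(r = 4 | data) = (2/35) / (2/21) = 3/5.

0.600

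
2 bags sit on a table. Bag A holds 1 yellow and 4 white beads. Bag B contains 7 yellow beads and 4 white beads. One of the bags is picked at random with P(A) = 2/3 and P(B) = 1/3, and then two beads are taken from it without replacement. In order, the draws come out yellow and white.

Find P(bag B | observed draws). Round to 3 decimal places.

0.389

The likelihood of the observed sequence under each hypothesis: P(data | bag A) = (1/5)(4/4) = 1/5; P(data | bag B) = (7/11)(4/10) = 14/55.
Weighting by the prior gives 2/3 · 1/5 = 2/15, 1/3 · 14/55 = 14/165; these sum to 12/55.
Hence P(bag B | data) = (14/165) / (12/55) = 7/18.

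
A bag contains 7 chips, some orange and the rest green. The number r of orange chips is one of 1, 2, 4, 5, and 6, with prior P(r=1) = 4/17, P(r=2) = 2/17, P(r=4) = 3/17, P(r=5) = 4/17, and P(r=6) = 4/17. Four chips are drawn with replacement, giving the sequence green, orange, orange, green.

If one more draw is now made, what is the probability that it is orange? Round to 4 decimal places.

0.5558

The likelihood of the observed sequence under each hypothesis: P(data | r = 1) = (6/7)(1/7)(1/7)(6/7) = 0.014994; P(data | r = 2) = (5/7)(2/7)(2/7)(5/7) = 0.041649; P(data | r = 4) = (3/7)(4/7)(4/7)(3/7) = 0.059975; P(data | r = 5) = (2/7)(5/7)(5/7)(2/7) = 0.041649; P(data | r = 6) = (1/7)(6/7)(6/7)(1/7) = 0.014994.
Weighting by the prior gives 4/17 · 0.014994 = 0.0035279, 2/17 · 0.041649 = 0.0048999, 3/17 · 0.059975 = 0.010584, 4/17 · 0.041649 = 0.0097998, 4/17 · 0.014994 = 0.0035279; with total 0.032339.
Normalising, the posterior is P(r = 1 | data) = 0.10909, P(r = 2 | data) = 0.15152, P(r = 4 | data) = 0.32727, P(r = 5 | data) = 0.30303, P(r = 6 | data) = 0.10909.
Averaging over the posterior, P(orange next | data) = (1/7)(0.10909) + (2/7)(0.15152) + (4/7)(0.32727) + (5/7)(0.30303) + (6/7)(0.10909) = 0.55584.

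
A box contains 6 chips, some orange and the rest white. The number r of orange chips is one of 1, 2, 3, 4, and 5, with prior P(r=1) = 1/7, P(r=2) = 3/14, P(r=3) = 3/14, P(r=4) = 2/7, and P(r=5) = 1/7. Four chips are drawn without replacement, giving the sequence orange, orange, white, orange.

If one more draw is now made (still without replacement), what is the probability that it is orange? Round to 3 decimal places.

Compute the likelihood of the observed sequence for each case: P(data | r = 1) = (1/6)(0/5) = 0; P(data | r = 2) = (2/6)(1/5)(4/4)(0/3) = 0; P(data | r = 3) = (3/6)(2/5)(3/4)(1/3) = 1/20; P(data | r = 4) = (4/6)(3/5)(2/4)(2/3) = 2/15; P(data | r = 5) = (5/6)(4/5)(1/4)(3/3) = 1/6.
The prior-weighted likelihoods are 1/7 · 0 = 0, 3/14 · 0 = 0, 3/14 · 1/20 = 3/280, 2/7 · 2/15 = 4/105, 1/7 · 1/6 = 1/42; with total 61/840.
Normalising, the posterior is P(r = 1 | data) = 0, P(r = 2 | data) = 0, P(r = 3 | data) = 9/61, P(r = 4 | data) = 32/61, P(r = 5 | data) = 20/61.
The predictive probability is P(orange next | data) = (0)(9/61) + (1/2)(32/61) + (1)(20/61) = 36/61.

0.590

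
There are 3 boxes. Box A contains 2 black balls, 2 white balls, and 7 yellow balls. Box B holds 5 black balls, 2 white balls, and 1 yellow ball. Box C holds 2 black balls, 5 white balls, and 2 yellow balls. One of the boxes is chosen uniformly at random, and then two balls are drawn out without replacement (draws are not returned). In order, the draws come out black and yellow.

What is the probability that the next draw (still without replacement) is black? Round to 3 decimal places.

The likelihood of the observed sequence under each hypothesis: P(data | box A) = (2/11)(7/10) = 0.12727; P(data | box B) = (5/8)(1/7) = 0.089286; P(data | box C) = (2/9)(2/8) = 0.055556.
The prior-weighted likelihoods are 1/3 · 0.12727 = 0.042424, 1/3 · 0.089286 = 0.029762, 1/3 · 0.055556 = 0.018519; with total 0.090705.
Normalising, the posterior is P(box A | data) = 0.46772, P(box B | data) = 0.32812, P(box C | data) = 0.20416.
So P(black next | data) = Σ P(black next | H) P(H | data) = (1/9)(0.46772) + (2/3)(0.32812) + (1/7)(0.20416) = 0.29988.

0.300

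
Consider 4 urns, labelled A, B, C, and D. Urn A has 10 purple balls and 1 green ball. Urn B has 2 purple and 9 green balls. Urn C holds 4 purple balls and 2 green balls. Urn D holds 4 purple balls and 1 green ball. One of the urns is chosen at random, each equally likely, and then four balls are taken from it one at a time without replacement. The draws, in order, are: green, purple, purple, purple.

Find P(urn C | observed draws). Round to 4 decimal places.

For each hypothesis, P(data | H) works out to: P(data | urn A) = (1/11)(10/10)(9/9)(8/8) = 1/11; P(data | urn B) = (9/11)(2/10)(1/9)(0/8) = 0; P(data | urn C) = (2/6)(4/5)(3/4)(2/3) = 2/15; P(data | urn D) = (1/5)(4/4)(3/3)(2/2) = 1/5.
Multiplying each by its prior: 1/4 · 1/11 = 1/44, 1/4 · 0 = 0, 1/4 · 2/15 = 1/30, 1/4 · 1/5 = 1/20; summing to 7/66.
Hence P(urn C | data) = (1/30) / (7/66) = 11/35.

0.3143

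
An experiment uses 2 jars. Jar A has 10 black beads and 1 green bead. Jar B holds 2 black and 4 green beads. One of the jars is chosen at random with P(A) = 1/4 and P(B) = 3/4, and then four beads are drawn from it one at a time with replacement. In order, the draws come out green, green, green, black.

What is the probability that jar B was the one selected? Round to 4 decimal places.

0.9977

Under each hypothesis, the probability of the observed sequence is: P(data | jar A) = (1/11)(1/11)(1/11)(10/11) = 0.00068301; P(data | jar B) = (4/6)(4/6)(4/6)(2/6) = 0.098765.
Multiplying each by its prior: 1/4 · 0.00068301 = 0.00017075, 3/4 · 0.098765 = 0.074074; with total 0.074245.
So P(jar B | data) = (0.074074) / (0.074245) = 0.9977.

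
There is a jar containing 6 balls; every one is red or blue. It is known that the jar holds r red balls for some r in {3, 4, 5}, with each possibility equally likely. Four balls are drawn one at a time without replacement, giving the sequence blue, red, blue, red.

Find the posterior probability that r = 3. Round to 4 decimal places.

Under each hypothesis, the probability of the observed sequence is: P(data | r = 3) = (3/6)(3/5)(2/4)(2/3) = 1/10; P(data | r = 4) = (2/6)(4/5)(1/4)(3/3) = 1/15; P(data | r = 5) = (1/6)(5/5)(0/4) = 0.
Multiplying each by its prior: 1/3 · 1/10 = 1/30, 1/3 · 1/15 = 1/45, 1/3 · 0 = 0; summing to 1/18.
Therefore the posterior P(r = 3 | data) = (1/30) / (1/18) = 3/5.

0.6000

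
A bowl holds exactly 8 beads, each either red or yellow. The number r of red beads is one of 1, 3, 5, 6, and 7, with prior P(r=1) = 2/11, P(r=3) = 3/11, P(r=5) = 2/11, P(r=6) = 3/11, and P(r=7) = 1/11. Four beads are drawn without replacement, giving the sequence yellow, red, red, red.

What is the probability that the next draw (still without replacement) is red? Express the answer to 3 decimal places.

0.674

The likelihood of the observed sequence under each hypothesis: P(data | r = 1) = (7/8)(1/7)(0/6) = 0; P(data | r = 3) = (5/8)(3/7)(2/6)(1/5) = 1/56; P(data | r = 5) = (3/8)(5/7)(4/6)(3/5) = 3/28; P(data | r = 6) = (2/8)(6/7)(5/6)(4/5) = 1/7; P(data | r = 7) = (1/8)(7/7)(6/6)(5/5) = 1/8.
Weighting by the prior gives 2/11 · 0 = 0, 3/11 · 1/56 = 3/616, 2/11 · 3/28 = 3/154, 3/11 · 1/7 = 3/77, 1/11 · 1/8 = 1/88; summing to 23/308.
Dividing through by the total gives posterior P(r = 1 | data) = 0, P(r = 3 | data) = 3/46, P(r = 5 | data) = 6/23, P(r = 6 | data) = 12/23, P(r = 7 | data) = 7/46.
Averaging over the posterior, P(red next | data) = (0)(3/46) + (1/2)(6/23) + (3/4)(12/23) + (1)(7/46) = 31/46.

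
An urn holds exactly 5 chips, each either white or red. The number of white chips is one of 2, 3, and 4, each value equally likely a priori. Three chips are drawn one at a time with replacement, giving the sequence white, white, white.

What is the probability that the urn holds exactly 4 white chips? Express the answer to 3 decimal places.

Under each hypothesis, the probability of the observed sequence is: P(data | r = 2) = (2/5)(2/5)(2/5) = 8/125; P(data | r = 3) = (3/5)(3/5)(3/5) = 27/125; P(data | r = 4) = (4/5)(4/5)(4/5) = 64/125.
Weighting by the prior gives 1/3 · 8/125 = 8/375, 1/3 · 27/125 = 9/125, 1/3 · 64/125 = 64/375; with total 33/125.
Therefore the posterior P(r = 4 | data) = (64/375) / (33/125) = 64/99.

0.646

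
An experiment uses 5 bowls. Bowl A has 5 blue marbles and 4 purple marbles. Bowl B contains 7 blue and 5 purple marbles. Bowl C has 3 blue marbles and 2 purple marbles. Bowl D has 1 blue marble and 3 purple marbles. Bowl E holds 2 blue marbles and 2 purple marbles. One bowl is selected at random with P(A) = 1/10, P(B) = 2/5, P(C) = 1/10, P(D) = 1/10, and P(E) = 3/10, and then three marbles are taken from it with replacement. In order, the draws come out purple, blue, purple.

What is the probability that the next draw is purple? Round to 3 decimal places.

0.487

Under each hypothesis, the probability of the observed sequence is: P(data | bowl A) = (4/9)(5/9)(4/9) = 0.10974; P(data | bowl B) = (5/12)(7/12)(5/12) = 0.10127; P(data | bowl C) = (2/5)(3/5)(2/5) = 0.096; P(data | bowl D) = (3/4)(1/4)(3/4) = 0.14062; P(data | bowl E) = (2/4)(2/4)(2/4) = 0.125.
Weighting by the prior gives 1/10 · 0.10974 = 0.010974, 2/5 · 0.10127 = 0.040509, 1/10 · 0.096 = 0.0096, 1/10 · 0.14062 = 0.014063, 3/10 · 0.125 = 0.0375; these sum to 0.11265.
The posterior is then P(bowl A | data) = 0.09742, P(bowl B | data) = 0.35962, P(bowl C | data) = 0.085223, P(bowl D | data) = 0.12484, P(bowl E | data) = 0.3329.
The predictive probability is P(purple next | data) = (4/9)(0.09742) + (5/12)(0.35962) + (2/5)(0.085223) + (3/4)(0.12484) + (1/2)(0.3329) = 0.48731.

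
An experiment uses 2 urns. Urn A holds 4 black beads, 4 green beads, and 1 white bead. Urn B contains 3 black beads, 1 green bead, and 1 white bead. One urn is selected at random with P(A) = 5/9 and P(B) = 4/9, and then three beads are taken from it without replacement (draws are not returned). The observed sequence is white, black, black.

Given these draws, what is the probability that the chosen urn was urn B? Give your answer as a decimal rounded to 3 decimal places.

For each hypothesis, P(data | H) works out to: P(data | urn A) = (1/9)(4/8)(3/7) = 0.02381; P(data | urn B) = (1/5)(3/4)(2/3) = 0.1.
The prior-weighted likelihoods are 5/9 · 0.02381 = 0.013228, 4/9 · 0.1 = 0.044444; summing to 0.057672.
So P(urn B | data) = (0.044444) / (0.057672) = 0.77064.

0.771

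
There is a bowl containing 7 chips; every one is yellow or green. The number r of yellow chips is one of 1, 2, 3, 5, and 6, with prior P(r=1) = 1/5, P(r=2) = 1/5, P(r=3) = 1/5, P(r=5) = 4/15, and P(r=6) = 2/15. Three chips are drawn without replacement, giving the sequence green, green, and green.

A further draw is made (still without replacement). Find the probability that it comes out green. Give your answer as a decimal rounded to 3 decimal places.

0.618

The likelihood of the observed sequence under each hypothesis: P(data | r = 1) = (6/7)(5/6)(4/5) = 4/7; P(data | r = 2) = (5/7)(4/6)(3/5) = 2/7; P(data | r = 3) = (4/7)(3/6)(2/5) = 4/35; P(data | r = 5) = (2/7)(1/6)(0/5) = 0; P(data | r = 6) = (1/7)(0/6) = 0.
The prior-weighted likelihoods are 1/5 · 4/7 = 4/35, 1/5 · 2/7 = 2/35, 1/5 · 4/35 = 4/175, 4/15 · 0 = 0, 2/15 · 0 = 0; summing to 34/175.
Normalising, the posterior is P(r = 1 | data) = 10/17, P(r = 2 | data) = 5/17, P(r = 3 | data) = 2/17, P(r = 5 | data) = 0, P(r = 6 | data) = 0.
The predictive probability is P(green next | data) = (3/4)(10/17) + (1/2)(5/17) + (1/4)(2/17) = 21/34.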